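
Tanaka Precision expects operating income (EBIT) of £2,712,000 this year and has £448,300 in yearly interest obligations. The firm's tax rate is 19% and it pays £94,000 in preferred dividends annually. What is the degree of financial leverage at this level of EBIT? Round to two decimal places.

1.26

Annual interest charges come to £448,300.00.
Preferred dividends grossed up pre-tax: £94,000 / (1 − 0.19) = £116,049.38.
DFL = EBIT ÷ [EBIT − I − D_p/(1−t)] = £2,712,000 ÷ [£2,712,000 − £448,300.00 − £116,049.38] = £2,712,000 ÷ £2,147,650.62 = 1.2628.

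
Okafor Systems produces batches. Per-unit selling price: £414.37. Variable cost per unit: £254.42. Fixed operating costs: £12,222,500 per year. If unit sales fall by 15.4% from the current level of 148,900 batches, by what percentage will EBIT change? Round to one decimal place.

At 148,900 units, contribution = 148,900 × £159.95 = £23,816,555.00.
Operating income = contribution − fixed costs = £23,816,555.00 − £12,222,500 = £11,594,055.00.
So DOL = total CM / EBIT = £23,816,555.00 / £11,594,055.00 = 2.0542.
Operating income changes by 2.0542 × -15.4% = -31.6%.

-31.6%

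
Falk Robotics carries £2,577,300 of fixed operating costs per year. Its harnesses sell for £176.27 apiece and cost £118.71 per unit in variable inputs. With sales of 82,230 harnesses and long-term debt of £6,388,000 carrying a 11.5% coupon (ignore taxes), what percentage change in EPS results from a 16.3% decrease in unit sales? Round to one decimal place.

-54.3%

At 82,230 units, contribution = 82,230 × £57.56 = £4,733,158.80.
EBIT = £4,733,158.80 − £2,577,300 = £2,155,858.80.
After interest of £734,620.00, pre-tax earnings = £1,421,238.80.
DCL = total CM / (EBIT − I) = £4,733,158.80 / £1,421,238.80 = 3.3303.
EPS therefore changes by 3.3303 × (-16.3%) = -54.3%.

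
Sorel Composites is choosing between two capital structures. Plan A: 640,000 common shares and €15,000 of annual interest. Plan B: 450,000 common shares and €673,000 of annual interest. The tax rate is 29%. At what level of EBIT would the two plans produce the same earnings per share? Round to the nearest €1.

€2,231,421

At indifference, (EBIT − 15,000)(1 − t)/640,000 = (EBIT − 673,000)(1 − t)/450,000.
The (1 − t) factor cancels: (EBIT − 15,000) × 450,000 = (EBIT − 673,000) × 640,000.
Solving, EBIT = (673,000·640,000 − 15,000·450,000) / (640,000 − 450,000) = 423,970,000,000 / 190,000 = 2,231,421.05.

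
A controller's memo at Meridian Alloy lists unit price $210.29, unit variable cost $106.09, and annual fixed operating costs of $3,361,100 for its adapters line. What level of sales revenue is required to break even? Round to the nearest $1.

$6,783,164

Contribution margin per unit = $210.29 − $106.09 = $104.20, a CM ratio of $104.20 ÷ $210.29 = 0.4955.
Break-even sales = FC ÷ CM ratio = $3,361,100 × $210.29 / $104.20 = $6,783,164.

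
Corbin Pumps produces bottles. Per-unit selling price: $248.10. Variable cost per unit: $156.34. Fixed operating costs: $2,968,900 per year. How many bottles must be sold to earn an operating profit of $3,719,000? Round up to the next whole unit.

Each unit contributes $248.10 − $156.34 = $91.76.
Need Q such that Q × $91.76 − $2,968,900 = $3,719,000, i.e. Q = $6,687,900 / $91.76 = 72,884.70 → 72,885.

72,885 bottles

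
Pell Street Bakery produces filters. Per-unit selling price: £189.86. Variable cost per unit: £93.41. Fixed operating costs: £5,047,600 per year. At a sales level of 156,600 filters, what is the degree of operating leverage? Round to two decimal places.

1.50

At 156,600 units, contribution = 156,600 × £96.45 = £15,104,070.00.
Subtracting fixed costs: EBIT = £15,104,070.00 − £5,047,600 = £10,056,470.00.
DOL = contribution ÷ EBIT = £15,104,070.00 ÷ £10,056,470.00 = 1.5019.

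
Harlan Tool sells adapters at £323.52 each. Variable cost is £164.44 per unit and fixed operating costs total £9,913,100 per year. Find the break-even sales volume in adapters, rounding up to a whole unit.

62,316 adapters

Unit CM = price − variable cost = £323.52 − £164.44 = £159.08.
Break-even volume = fixed costs ÷ CM per unit = £9,913,100 ÷ £159.08 = 62,315.19, so 62,316 adapters.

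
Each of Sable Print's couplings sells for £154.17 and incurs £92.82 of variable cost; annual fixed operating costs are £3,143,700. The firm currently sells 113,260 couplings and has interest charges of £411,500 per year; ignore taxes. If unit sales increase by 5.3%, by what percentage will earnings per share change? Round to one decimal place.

+10.9%

Contribution at this volume is 113,260 × £61.35 = £6,948,501.00.
Subtracting fixed costs: EBIT = £6,948,501.00 − £3,143,700 = £3,804,801.00.
Interest = £411,500.00, so EBIT − I = £3,393,301.00.
DCL = total CM / (EBIT − I) = £6,948,501.00 / £3,393,301.00 = 2.0477.
EPS therefore changes by 2.0477 × (+5.3%) = +10.9%.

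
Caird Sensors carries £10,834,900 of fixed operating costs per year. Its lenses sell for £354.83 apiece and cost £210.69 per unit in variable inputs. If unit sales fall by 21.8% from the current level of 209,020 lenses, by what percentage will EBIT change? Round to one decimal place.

-34.0%

Total contribution margin = 209,020 × £144.14 = £30,128,142.80.
Operating income = contribution − fixed costs = £30,128,142.80 − £10,834,900 = £19,293,242.80.
So DOL = total CM / EBIT = £30,128,142.80 / £19,293,242.80 = 1.5616.
So EBIT moves 1.5616 × (-21.8%) = -34.0%.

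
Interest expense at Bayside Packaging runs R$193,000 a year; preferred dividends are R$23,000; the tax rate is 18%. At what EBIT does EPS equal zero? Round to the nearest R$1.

R$221,049

Preferred dividends are paid after tax, so their pre-tax equivalent is R$23,000 ÷ (1 − 0.18) = R$28,048.78.
Financial break-even EBIT = interest + D_p ÷ (1 − t) = R$193,000 + R$28,048.78 = R$221,048.78.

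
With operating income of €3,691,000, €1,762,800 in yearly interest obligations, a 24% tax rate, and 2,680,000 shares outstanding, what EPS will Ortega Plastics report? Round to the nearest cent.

Interest = €1,762,800.00, so EBT = €3,691,000 − €1,762,800.00 = €1,928,200.00.
After tax at 24%: net income = €1,928,200.00 × 0.76 = €1,465,432.00.
EPS = €1,465,432.00 ÷ 2,680,000 = €0.55.

€0.55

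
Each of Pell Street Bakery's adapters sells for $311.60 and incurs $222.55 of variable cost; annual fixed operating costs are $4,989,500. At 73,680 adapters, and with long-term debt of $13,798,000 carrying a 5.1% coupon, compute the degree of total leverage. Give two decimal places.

7.56

Contribution at this volume is 73,680 × $89.05 = $6,561,204.00.
Subtracting fixed costs: EBIT = $6,561,204.00 − $4,989,500 = $1,571,704.00. Interest = $703,698.00.
DOL = $6,561,204.00 ÷ $1,571,704.00 = 4.1746; DFL = $1,571,704.00 ÷ $868,006.00 = 1.8107.
DCL = DOL × DFL = 4.1746 × 1.8107 = 7.5589.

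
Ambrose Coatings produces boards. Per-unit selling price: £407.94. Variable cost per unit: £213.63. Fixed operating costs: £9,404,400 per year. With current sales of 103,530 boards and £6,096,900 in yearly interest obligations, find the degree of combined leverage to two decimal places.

At 103,530 units, contribution = 103,530 × £194.31 = £20,116,914.30.
EBIT = £20,116,914.30 − £9,404,400 = £10,712,514.30. Interest = £6,096,900.00, so EBIT − I = £4,615,614.30.
Degree of total leverage = total CM / (EBIT − interest) = £20,116,914.30 / £4,615,614.30 = 4.3584.

4.36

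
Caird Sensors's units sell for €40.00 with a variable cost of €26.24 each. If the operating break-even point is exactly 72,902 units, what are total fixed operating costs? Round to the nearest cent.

Contribution margin per unit = €40.00 − €26.24 = €13.76.
Since BE = FC / CM, FC = 72,902 × €13.76 = €1,003,131.52.

€1,003,131.52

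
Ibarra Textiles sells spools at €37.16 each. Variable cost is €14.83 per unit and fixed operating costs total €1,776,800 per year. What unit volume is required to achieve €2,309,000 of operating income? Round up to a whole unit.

Contribution margin per unit = €37.16 − €14.83 = €22.33.
Required volume = (fixed costs + target profit) ÷ CM = (€1,776,800 + €2,309,000) ÷ €22.33 = 182,973.58, so 182,974 spools.

182,974 spools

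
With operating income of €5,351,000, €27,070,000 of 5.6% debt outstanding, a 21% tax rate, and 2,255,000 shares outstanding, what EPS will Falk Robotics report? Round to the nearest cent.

€1.34

Interest = €1,515,920.00, so EBT = €5,351,000 − €1,515,920.00 = €3,835,080.00.
Net income = €3,835,080.00 × (1 − 0.21) = €3,029,713.20.
EPS = €3,029,713.20 ÷ 2,255,000 = €1.34.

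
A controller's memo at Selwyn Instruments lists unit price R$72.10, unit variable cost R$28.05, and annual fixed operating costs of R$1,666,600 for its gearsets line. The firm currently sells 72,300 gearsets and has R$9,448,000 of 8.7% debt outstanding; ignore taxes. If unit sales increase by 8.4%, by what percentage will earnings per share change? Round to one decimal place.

+38.4%

At 72,300 units, contribution = 72,300 × R$44.05 = R$3,184,815.00.
EBIT = R$3,184,815.00 − R$1,666,600 = R$1,518,215.00.
After interest of R$821,976.00, pre-tax earnings = R$696,239.00.
DCL = total CM / (EBIT − I) = R$3,184,815.00 / R$696,239.00 = 4.5743.
EPS therefore changes by 4.5743 × (+8.4%) = +38.4%.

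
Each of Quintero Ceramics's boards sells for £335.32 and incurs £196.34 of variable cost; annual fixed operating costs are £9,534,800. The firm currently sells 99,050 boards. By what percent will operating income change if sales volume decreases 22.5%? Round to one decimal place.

Contribution at this volume is 99,050 × £138.98 = £13,765,969.00.
Operating income = contribution − fixed costs = £13,765,969.00 − £9,534,800 = £4,231,169.00.
DOL = contribution ÷ EBIT = £13,765,969.00 ÷ £4,231,169.00 = 3.2535.
So EBIT moves 3.2535 × (-22.5%) = -73.2%.

-73.2%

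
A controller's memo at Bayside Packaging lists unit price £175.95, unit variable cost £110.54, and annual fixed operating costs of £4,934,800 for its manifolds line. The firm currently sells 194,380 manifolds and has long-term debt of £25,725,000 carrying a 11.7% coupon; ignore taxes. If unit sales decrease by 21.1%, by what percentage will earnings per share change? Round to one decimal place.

Total contribution margin = 194,380 × £65.41 = £12,714,395.80.
EBIT = £12,714,395.80 − £4,934,800 = £7,779,595.80.
Interest = £3,009,825.00, so EBIT − I = £4,769,770.80.
DCL = total CM / (EBIT − I) = £12,714,395.80 / £4,769,770.80 = 2.6656.
%ΔEPS = DCL × %ΔSales = 2.6656 × -21.1% = -56.2%.

-56.2%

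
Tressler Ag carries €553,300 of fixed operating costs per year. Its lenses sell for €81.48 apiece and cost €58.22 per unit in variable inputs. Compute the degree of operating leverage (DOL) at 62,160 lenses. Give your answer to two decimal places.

Total contribution margin = 62,160 × €23.26 = €1,445,841.60.
EBIT = €1,445,841.60 − €553,300 = €892,541.60.
Degree of operating leverage = €1,445,841.60 / €892,541.60 = 1.6199.

1.62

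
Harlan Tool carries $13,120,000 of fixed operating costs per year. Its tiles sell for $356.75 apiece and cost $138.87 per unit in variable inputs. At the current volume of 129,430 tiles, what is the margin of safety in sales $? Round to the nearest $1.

$24,691,869

Each unit contributes $356.75 − $138.87 = $217.88. Break-even units = $13,120,000 ÷ $217.88 = 60,216.63; break-even revenue = 60,216.63 × $356.75 = $21,482,283.83.
Current sales = 129,430 × $356.75 = $46,174,152.50.
Margin of safety = $46,174,152.50 − $21,482,283.83 = $24,691,869.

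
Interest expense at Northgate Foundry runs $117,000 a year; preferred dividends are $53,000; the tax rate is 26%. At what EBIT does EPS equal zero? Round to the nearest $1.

$188,622

Grossing the preferred dividend up to pre-tax terms: $53,000 / (1 − 0.26) = $71,621.62.
EPS = 0 when EBIT covers interest plus the pre-tax preferred burden: $117,000 + $71,621.62 = $188,621.62.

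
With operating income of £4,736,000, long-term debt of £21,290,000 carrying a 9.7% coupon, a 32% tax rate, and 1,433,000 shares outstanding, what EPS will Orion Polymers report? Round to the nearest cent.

Pre-tax income = £4,736,000 − £2,065,130.00 = £2,670,870.00.
Net income = £2,670,870.00 × (1 − 0.32) = £1,816,191.60.
EPS = £1,816,191.60 ÷ 1,433,000 = £1.27.

£1.27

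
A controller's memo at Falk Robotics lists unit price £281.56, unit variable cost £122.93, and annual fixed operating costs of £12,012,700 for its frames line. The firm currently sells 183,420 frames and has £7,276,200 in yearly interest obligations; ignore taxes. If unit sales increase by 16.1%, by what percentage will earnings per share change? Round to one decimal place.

+47.8%

At 183,420 units, contribution = 183,420 × £158.63 = £29,095,914.60.
Subtracting fixed costs: EBIT = £29,095,914.60 − £12,012,700 = £17,083,214.60.
Interest = £7,276,200.00, so EBIT − I = £9,807,014.60.
DCL = total CM / (EBIT − I) = £29,095,914.60 / £9,807,014.60 = 2.9668.
EPS therefore changes by 2.9668 × (+16.1%) = +47.8%.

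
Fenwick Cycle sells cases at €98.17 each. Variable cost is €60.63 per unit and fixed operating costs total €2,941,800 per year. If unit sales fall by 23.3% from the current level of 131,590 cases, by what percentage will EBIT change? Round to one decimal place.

-57.6%

Total contribution margin = 131,590 × €37.54 = €4,939,888.60.
Subtracting fixed costs: EBIT = €4,939,888.60 − €2,941,800 = €1,998,088.60.
Degree of operating leverage = €4,939,888.60 / €1,998,088.60 = 2.4723.
Operating income changes by 2.4723 × -23.3% = -57.6%.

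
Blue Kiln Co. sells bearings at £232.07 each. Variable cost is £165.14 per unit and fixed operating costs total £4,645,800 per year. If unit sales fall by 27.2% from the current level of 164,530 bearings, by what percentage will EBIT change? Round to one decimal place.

Total contribution margin = 164,530 × £66.93 = £11,011,992.90.
EBIT = £11,011,992.90 − £4,645,800 = £6,366,192.90.
DOL = contribution ÷ EBIT = £11,011,992.90 ÷ £6,366,192.90 = 1.7298.
%ΔEBIT = DOL × %ΔSales = 1.7298 × -27.2% = -47.0%.

-47.0%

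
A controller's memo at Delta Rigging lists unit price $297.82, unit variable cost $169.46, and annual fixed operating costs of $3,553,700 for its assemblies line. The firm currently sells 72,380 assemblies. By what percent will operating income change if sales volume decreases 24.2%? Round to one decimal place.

At 72,380 units, contribution = 72,380 × $128.36 = $9,290,696.80.
Subtracting fixed costs: EBIT = $9,290,696.80 − $3,553,700 = $5,736,996.80.
DOL = contribution ÷ EBIT = $9,290,696.80 ÷ $5,736,996.80 = 1.6194.
Operating income changes by 1.6194 × -24.2% = -39.2%.

-39.2%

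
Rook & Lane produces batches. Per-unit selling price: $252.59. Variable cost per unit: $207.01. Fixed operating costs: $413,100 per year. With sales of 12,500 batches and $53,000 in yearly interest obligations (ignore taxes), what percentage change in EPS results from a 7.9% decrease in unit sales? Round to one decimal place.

-43.4%

Total contribution margin = 12,500 × $45.58 = $569,750.00.
EBIT = $569,750.00 − $413,100 = $156,650.00.
Interest = $53,000.00, so EBIT − I = $103,650.00.
DCL = total CM / (EBIT − I) = $569,750.00 / $103,650.00 = 5.4969.
%ΔEPS = DCL × %ΔSales = 5.4969 × -7.9% = -43.4%.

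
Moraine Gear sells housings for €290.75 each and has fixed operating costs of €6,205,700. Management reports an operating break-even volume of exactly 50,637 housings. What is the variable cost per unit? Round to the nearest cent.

€168.20

Contribution per unit must be FC / Q = €6,205,700 / 50,637 = €122.5527.
Hence VC = price − CM = €290.75 − €122.5527 = €168.20.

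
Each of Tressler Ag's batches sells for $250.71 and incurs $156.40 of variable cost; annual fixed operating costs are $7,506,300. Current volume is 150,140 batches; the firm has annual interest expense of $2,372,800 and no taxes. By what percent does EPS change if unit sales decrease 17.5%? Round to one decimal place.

-57.9%

At 150,140 units, contribution = 150,140 × $94.31 = $14,159,703.40.
Subtracting fixed costs: EBIT = $14,159,703.40 − $7,506,300 = $6,653,403.40.
Interest = $2,372,800.00, so EBIT − I = $4,280,603.40.
DCL = total CM / (EBIT − I) = $14,159,703.40 / $4,280,603.40 = 3.3079.
EPS therefore changes by 3.3079 × (-17.5%) = -57.9%.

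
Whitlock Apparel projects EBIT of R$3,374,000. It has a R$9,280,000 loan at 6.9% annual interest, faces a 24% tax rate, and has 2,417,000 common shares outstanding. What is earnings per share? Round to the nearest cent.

R$0.86

Pre-tax income = R$3,374,000 − R$640,320.00 = R$2,733,680.00.
Net income = R$2,733,680.00 × (1 − 0.24) = R$2,077,596.80.
Per share: R$2,077,596.80 / 2,417,000 shares = R$0.86.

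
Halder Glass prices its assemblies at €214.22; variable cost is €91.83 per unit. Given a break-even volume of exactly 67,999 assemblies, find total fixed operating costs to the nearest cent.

€8,322,397.61

Unit CM = price − variable cost = €214.22 − €91.83 = €122.39.
Fixed costs = break-even units × CM = 67,999 × €122.39 = €8,322,397.61.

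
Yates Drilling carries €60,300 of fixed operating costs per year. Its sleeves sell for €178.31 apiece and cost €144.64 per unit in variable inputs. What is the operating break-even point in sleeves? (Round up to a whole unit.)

Each unit contributes €178.31 − €144.64 = €33.67.
Break-even volume = fixed costs ÷ CM per unit = €60,300 ÷ €33.67 = 1,790.91, so 1,791 sleeves.

1,791 sleeves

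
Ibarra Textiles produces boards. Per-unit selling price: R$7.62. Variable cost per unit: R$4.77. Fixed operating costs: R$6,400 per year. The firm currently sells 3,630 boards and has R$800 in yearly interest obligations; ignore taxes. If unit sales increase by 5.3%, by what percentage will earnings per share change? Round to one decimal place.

Total contribution margin = 3,630 × R$2.85 = R$10,345.50.
Subtracting fixed costs: EBIT = R$10,345.50 − R$6,400 = R$3,945.50.
After interest of R$800.00, pre-tax earnings = R$3,145.50.
Degree of combined leverage = contribution ÷ (EBIT − I) = R$10,345.50 ÷ R$3,145.50 = 3.2890.
%ΔEPS = DCL × %ΔSales = 3.2890 × +5.3% = +17.4%.

+17.4%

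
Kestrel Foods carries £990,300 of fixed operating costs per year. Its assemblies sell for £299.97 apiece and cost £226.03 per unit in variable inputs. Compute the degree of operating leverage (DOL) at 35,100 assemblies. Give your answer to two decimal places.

At 35,100 units, contribution = 35,100 × £73.94 = £2,595,294.00.
Subtracting fixed costs: EBIT = £2,595,294.00 − £990,300 = £1,604,994.00.
Degree of operating leverage = £2,595,294.00 / £1,604,994.00 = 1.6170.

1.62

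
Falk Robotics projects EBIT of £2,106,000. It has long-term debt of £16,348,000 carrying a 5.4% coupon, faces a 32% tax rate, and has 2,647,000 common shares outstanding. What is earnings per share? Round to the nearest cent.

Interest = £882,792.00, so EBT = £2,106,000 − £882,792.00 = £1,223,208.00.
Net income = £1,223,208.00 × (1 − 0.32) = £831,781.44.
Per share: £831,781.44 / 2,647,000 shares = £0.31.

£0.31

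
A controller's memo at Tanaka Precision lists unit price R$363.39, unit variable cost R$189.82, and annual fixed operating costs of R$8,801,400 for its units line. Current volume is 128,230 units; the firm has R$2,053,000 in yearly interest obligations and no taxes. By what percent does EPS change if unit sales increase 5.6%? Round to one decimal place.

+10.9%

Contribution at this volume is 128,230 × R$173.57 = R$22,256,881.10.
Operating income = contribution − fixed costs = R$22,256,881.10 − R$8,801,400 = R$13,455,481.10.
After interest of R$2,053,000.00, pre-tax earnings = R$11,402,481.10.
DCL = total CM / (EBIT − I) = R$22,256,881.10 / R$11,402,481.10 = 1.9519.
EPS therefore changes by 1.9519 × (+5.6%) = +10.9%.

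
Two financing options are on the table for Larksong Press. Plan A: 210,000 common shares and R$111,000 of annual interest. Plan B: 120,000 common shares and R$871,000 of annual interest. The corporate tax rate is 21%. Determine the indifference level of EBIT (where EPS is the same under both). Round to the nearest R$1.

R$1,884,333

At indifference, (EBIT − 111,000)(1 − t)/210,000 = (EBIT − 871,000)(1 − t)/120,000.
The (1 − t) factor cancels: (EBIT − 111,000) × 120,000 = (EBIT − 871,000) × 210,000.
Solving, EBIT = (871,000·210,000 − 111,000·120,000) / (210,000 − 120,000) = 169,590,000,000 / 90,000 = 1,884,333.33.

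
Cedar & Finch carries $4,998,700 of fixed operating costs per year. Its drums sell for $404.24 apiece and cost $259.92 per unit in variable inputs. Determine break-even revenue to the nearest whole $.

$14,001,348

Contribution margin per unit = $404.24 − $259.92 = $144.32, a CM ratio of $144.32 ÷ $404.24 = 0.3570.
Break-even revenue = fixed costs × price ÷ CM = $4,998,700 × $404.24 ÷ $144.32 = $14,001,348.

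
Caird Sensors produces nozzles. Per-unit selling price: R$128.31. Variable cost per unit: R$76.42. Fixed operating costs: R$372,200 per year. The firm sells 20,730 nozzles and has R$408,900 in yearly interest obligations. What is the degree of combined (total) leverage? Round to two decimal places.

3.65

Total contribution margin = 20,730 × R$51.89 = R$1,075,679.70.
Subtracting fixed costs: EBIT = R$1,075,679.70 − R$372,200 = R$703,479.70. Interest = R$408,900.00, so EBIT − I = R$294,579.70.
DCL = contribution ÷ (EBIT − I) = R$1,075,679.70 ÷ R$294,579.70 = 3.6516.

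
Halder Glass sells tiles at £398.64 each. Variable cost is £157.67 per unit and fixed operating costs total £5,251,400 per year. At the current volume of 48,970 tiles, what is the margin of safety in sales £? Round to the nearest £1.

Each unit contributes £398.64 − £157.67 = £240.97. Break-even units = £5,251,400 ÷ £240.97 = 21,792.75; break-even revenue = 21,792.75 × £398.64 = £8,687,463.57.
Current sales = 48,970 × £398.64 = £19,521,400.80.
Margin of safety = £19,521,400.80 − £8,687,463.57 = £10,833,937.

£10,833,937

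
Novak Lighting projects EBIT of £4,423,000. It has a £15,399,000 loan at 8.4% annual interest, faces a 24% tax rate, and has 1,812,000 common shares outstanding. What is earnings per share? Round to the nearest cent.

Interest = £1,293,516.00, so EBT = £4,423,000 − £1,293,516.00 = £3,129,484.00.
Net income = £3,129,484.00 × (1 − 0.24) = £2,378,407.84.
Per share: £2,378,407.84 / 1,812,000 shares = £1.31.

£1.31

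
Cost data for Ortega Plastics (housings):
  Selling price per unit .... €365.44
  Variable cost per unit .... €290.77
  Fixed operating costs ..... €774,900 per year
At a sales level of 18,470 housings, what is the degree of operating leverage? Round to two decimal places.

2.28

Contribution at this volume is 18,470 × €74.67 = €1,379,154.90.
EBIT = €1,379,154.90 − €774,900 = €604,254.90.
So DOL = total CM / EBIT = €1,379,154.90 / €604,254.90 = 2.2824.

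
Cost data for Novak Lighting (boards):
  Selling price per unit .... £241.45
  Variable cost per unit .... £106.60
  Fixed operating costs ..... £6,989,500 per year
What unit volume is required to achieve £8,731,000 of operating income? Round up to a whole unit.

116,578 boards

Unit CM = price − variable cost = £241.45 − £106.60 = £134.85.
Required volume = (fixed costs + target profit) ÷ CM = (£6,989,500 + £8,731,000) ÷ £134.85 = 116,577.68, so 116,578 boards.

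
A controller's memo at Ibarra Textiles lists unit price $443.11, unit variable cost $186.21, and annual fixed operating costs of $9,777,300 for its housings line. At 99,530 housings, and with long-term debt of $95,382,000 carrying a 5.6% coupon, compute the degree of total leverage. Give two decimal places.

2.45

Contribution at this volume is 99,530 × $256.90 = $25,569,257.00.
EBIT = $25,569,257.00 − $9,777,300 = $15,791,957.00. Interest = $5,341,392.00, so EBIT − I = $10,450,565.00.
Degree of total leverage = total CM / (EBIT − interest) = $25,569,257.00 / $10,450,565.00 = 2.4467.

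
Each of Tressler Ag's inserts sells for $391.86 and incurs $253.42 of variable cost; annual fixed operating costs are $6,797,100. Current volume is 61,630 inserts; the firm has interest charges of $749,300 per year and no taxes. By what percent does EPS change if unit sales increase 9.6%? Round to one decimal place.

Contribution at this volume is 61,630 × $138.44 = $8,532,057.20.
Subtracting fixed costs: EBIT = $8,532,057.20 − $6,797,100 = $1,734,957.20.
Interest = $749,300.00, so EBIT − I = $985,657.20.
DCL = total CM / (EBIT − I) = $8,532,057.20 / $985,657.20 = 8.6562.
EPS therefore changes by 8.6562 × (+9.6%) = +83.1%.

+83.1%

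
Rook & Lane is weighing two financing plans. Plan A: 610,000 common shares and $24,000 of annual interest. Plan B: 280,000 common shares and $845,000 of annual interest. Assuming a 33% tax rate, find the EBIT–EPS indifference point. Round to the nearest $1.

Set EPS_A = EPS_B: (EBIT − $24,000)(1 − 0.33) ÷ 610,000 = (EBIT − $845,000)(1 − 0.33) ÷ 280,000.
The (1 − t) factor cancels: (EBIT − 24,000) × 280,000 = (EBIT − 845,000) × 610,000.
EBIT × (610,000 − 280,000) = 845,000 × 610,000 − 24,000 × 280,000 = 508,730,000,000, so EBIT = 508,730,000,000 ÷ 330,000 = 1,541,606.06.

$1,541,606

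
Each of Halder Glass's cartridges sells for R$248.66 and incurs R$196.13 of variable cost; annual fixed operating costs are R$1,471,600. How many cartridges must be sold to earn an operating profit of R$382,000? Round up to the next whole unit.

35,287 cartridges

Contribution margin per unit = R$248.66 − R$196.13 = R$52.53.
Units = (FC + target) / CM = (R$1,471,600 + R$382,000) / R$52.53 = 35,286.50, so 35,287 cartridges.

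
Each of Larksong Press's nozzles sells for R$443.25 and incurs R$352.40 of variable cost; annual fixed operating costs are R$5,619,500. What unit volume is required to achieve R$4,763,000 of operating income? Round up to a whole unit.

114,282 nozzles

Contribution margin per unit = R$443.25 − R$352.40 = R$90.85.
Units = (FC + target) / CM = (R$5,619,500 + R$4,763,000) / R$90.85 = 114,281.78, so 114,282 nozzles.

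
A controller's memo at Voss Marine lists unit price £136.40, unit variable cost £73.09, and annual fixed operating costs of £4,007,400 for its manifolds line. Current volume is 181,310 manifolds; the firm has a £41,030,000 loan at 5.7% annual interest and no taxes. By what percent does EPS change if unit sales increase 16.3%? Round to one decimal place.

Total contribution margin = 181,310 × £63.31 = £11,478,736.10.
EBIT = £11,478,736.10 − £4,007,400 = £7,471,336.10.
After interest of £2,338,710.00, pre-tax earnings = £5,132,626.10.
Degree of combined leverage = contribution ÷ (EBIT − I) = £11,478,736.10 ÷ £5,132,626.10 = 2.2364.
%ΔEPS = DCL × %ΔSales = 2.2364 × +16.3% = +36.5%.

+36.5%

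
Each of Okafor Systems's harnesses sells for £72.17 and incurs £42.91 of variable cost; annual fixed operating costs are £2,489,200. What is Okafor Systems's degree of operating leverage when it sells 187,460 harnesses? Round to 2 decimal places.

1.83

At 187,460 units, contribution = 187,460 × £29.26 = £5,485,079.60.
EBIT = £5,485,079.60 − £2,489,200 = £2,995,879.60.
DOL = contribution ÷ EBIT = £5,485,079.60 ÷ £2,995,879.60 = 1.8309.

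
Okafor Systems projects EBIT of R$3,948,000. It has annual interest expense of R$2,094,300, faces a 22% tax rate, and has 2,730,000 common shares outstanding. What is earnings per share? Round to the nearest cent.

R$0.53

Interest = R$2,094,300.00, so EBT = R$3,948,000 − R$2,094,300.00 = R$1,853,700.00.
After tax at 22%: net income = R$1,853,700.00 × 0.78 = R$1,445,886.00.
EPS = R$1,445,886.00 ÷ 2,730,000 = R$0.53.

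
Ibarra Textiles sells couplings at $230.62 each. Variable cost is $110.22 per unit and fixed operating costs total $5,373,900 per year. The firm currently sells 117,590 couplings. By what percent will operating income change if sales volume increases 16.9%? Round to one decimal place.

Total contribution margin = 117,590 × $120.40 = $14,157,836.00.
Operating income = contribution − fixed costs = $14,157,836.00 − $5,373,900 = $8,783,936.00.
Degree of operating leverage = $14,157,836.00 / $8,783,936.00 = 1.6118.
So EBIT moves 1.6118 × (+16.9%) = +27.2%.

+27.2%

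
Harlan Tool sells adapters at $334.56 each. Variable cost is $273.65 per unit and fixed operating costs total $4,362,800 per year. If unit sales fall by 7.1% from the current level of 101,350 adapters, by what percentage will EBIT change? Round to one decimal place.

Total contribution margin = 101,350 × $60.91 = $6,173,228.50.
EBIT = $6,173,228.50 − $4,362,800 = $1,810,428.50.
So DOL = total CM / EBIT = $6,173,228.50 / $1,810,428.50 = 3.4098.
Operating income changes by 3.4098 × -7.1% = -24.2%.

-24.2%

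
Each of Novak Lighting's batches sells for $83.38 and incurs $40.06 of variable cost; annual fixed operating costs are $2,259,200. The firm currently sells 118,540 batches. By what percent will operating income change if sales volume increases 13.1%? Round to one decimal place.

+23.4%

At 118,540 units, contribution = 118,540 × $43.32 = $5,135,152.80.
Operating income = contribution − fixed costs = $5,135,152.80 − $2,259,200 = $2,875,952.80.
So DOL = total CM / EBIT = $5,135,152.80 / $2,875,952.80 = 1.7855.
%ΔEBIT = DOL × %ΔSales = 1.7855 × +13.1% = +23.4%.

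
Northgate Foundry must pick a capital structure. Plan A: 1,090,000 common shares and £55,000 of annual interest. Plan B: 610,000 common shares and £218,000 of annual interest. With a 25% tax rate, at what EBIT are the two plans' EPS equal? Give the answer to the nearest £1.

£425,146

Set EPS_A = EPS_B: (EBIT − £55,000)(1 − 0.25) ÷ 1,090,000 = (EBIT − £218,000)(1 − 0.25) ÷ 610,000.
Cancelling (1 − t) and cross-multiplying: 610,000·(EBIT − 55,000) = 1,090,000·(EBIT − 218,000).
Solving, EBIT = (218,000·1,090,000 − 55,000·610,000) / (1,090,000 − 610,000) = 204,070,000,000 / 480,000 = 425,145.83.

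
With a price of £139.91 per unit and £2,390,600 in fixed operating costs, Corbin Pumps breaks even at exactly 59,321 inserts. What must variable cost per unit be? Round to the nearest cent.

£99.61

Contribution per unit must be FC / Q = £2,390,600 / 59,321 = £40.2994.
Variable cost per unit = £139.91 − £40.2994 = £99.61.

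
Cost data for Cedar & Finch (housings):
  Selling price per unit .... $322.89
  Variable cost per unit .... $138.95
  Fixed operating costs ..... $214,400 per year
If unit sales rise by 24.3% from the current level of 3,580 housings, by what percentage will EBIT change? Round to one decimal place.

+36.0%

At 3,580 units, contribution = 3,580 × $183.94 = $658,505.20.
EBIT = $658,505.20 − $214,400 = $444,105.20.
DOL = contribution ÷ EBIT = $658,505.20 ÷ $444,105.20 = 1.4828.
So EBIT moves 1.4828 × (+24.3%) = +36.0%.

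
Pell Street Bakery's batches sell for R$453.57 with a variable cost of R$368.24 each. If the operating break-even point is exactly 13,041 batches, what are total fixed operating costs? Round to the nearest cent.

Contribution margin per unit = R$453.57 − R$368.24 = R$85.33.
Fixed costs = break-even units × CM = 13,041 × R$85.33 = R$1,112,788.53.

R$1,112,788.53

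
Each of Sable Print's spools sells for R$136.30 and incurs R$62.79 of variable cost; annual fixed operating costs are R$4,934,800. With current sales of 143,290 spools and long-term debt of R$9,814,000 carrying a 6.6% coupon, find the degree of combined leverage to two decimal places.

2.13

At 143,290 units, contribution = 143,290 × R$73.51 = R$10,533,247.90.
EBIT = R$10,533,247.90 − R$4,934,800 = R$5,598,447.90. Interest = R$647,724.00, so EBIT − I = R$4,950,723.90.
DCL = contribution ÷ (EBIT − I) = R$10,533,247.90 ÷ R$4,950,723.90 = 2.1276.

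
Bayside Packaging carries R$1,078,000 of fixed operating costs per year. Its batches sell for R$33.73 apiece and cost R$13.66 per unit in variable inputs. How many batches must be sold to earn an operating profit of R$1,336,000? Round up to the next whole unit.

Each unit contributes R$33.73 − R$13.66 = R$20.07.
Required volume = (fixed costs + target profit) ÷ CM = (R$1,078,000 + R$1,336,000) ÷ R$20.07 = 120,279.02, so 120,280 batches.

120,280 batches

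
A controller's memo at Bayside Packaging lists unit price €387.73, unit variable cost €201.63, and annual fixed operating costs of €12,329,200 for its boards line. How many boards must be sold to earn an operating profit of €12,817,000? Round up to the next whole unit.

Contribution margin per unit = €387.73 − €201.63 = €186.10.
Need Q such that Q × €186.10 − €12,329,200 = €12,817,000, i.e. Q = €25,146,200 / €186.10 = 135,121.98 → 135,122.

135,122 boards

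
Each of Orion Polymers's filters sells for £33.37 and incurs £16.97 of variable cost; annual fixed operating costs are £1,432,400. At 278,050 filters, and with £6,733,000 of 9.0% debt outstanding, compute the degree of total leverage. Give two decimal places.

At 278,050 units, contribution = 278,050 × £16.40 = £4,560,020.00.
EBIT = £4,560,020.00 − £1,432,400 = £3,127,620.00. Interest = £605,970.00, so EBIT − I = £2,521,650.00.
Degree of total leverage = total CM / (EBIT − interest) = £4,560,020.00 / £2,521,650.00 = 1.8083.

1.81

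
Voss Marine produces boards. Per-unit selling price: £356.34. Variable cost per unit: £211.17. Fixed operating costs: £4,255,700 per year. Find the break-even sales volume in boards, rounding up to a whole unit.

Unit CM = price − variable cost = £356.34 − £211.17 = £145.17.
Break-even volume = fixed costs ÷ CM per unit = £4,255,700 ÷ £145.17 = 29,315.29, so 29,316 boards.

29,316 boards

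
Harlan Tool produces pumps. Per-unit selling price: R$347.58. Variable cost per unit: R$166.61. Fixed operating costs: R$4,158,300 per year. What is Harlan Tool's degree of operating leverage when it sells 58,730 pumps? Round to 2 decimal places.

1.64

Total contribution margin = 58,730 × R$180.97 = R$10,628,368.10.
Subtracting fixed costs: EBIT = R$10,628,368.10 − R$4,158,300 = R$6,470,068.10.
DOL = contribution ÷ EBIT = R$10,628,368.10 ÷ R$6,470,068.10 = 1.6427.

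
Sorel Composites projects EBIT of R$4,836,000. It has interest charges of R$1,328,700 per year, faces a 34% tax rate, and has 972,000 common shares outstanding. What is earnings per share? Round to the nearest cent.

Pre-tax income = R$4,836,000 − R$1,328,700.00 = R$3,507,300.00.
After tax at 34%: net income = R$3,507,300.00 × 0.66 = R$2,314,818.00.
EPS = R$2,314,818.00 ÷ 972,000 = R$2.38.

R$2.38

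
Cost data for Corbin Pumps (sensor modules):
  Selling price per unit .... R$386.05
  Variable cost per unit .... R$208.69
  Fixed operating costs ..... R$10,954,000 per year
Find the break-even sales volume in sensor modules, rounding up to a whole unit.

61,762 sensor modules

Contribution margin per unit = R$386.05 − R$208.69 = R$177.36.
Break-even volume = fixed costs ÷ CM per unit = R$10,954,000 ÷ R$177.36 = 61,761.39, so 61,762 sensor modules.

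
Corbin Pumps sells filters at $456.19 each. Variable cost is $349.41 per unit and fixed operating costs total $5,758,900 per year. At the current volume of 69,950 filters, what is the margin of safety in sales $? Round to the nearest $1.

$7,307,076

Each unit contributes $456.19 − $349.41 = $106.78. Break-even units = $5,758,900 ÷ $106.78 = 53,932.38; break-even revenue = 53,932.38 × $456.19 = $24,603,414.41.
Current sales = 69,950 × $456.19 = $31,910,490.50.
Margin of safety = $31,910,490.50 − $24,603,414.41 = $7,307,076.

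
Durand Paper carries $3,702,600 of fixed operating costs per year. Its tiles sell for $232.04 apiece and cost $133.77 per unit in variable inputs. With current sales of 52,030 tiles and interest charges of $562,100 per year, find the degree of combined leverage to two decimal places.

Total contribution margin = 52,030 × $98.27 = $5,112,988.10.
Operating income = contribution − fixed costs = $5,112,988.10 − $3,702,600 = $1,410,388.10. Interest = $562,100.00, so EBIT − I = $848,288.10.
Degree of total leverage = total CM / (EBIT − interest) = $5,112,988.10 / $848,288.10 = 6.0274.

6.03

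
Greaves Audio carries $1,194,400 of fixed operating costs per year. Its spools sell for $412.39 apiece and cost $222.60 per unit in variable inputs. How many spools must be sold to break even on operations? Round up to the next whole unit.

Contribution margin per unit = $412.39 − $222.60 = $189.79.
Units to break even: $1,194,400 ÷ $189.79 = 6,293.27, rounded up to 6,294.

6,294 spools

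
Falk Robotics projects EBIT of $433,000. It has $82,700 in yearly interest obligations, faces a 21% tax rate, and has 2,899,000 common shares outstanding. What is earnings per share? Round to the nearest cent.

Pre-tax income = $433,000 − $82,700.00 = $350,300.00.
Net income = $350,300.00 × (1 − 0.21) = $276,737.00.
EPS = $276,737.00 ÷ 2,899,000 = $0.10.

$0.10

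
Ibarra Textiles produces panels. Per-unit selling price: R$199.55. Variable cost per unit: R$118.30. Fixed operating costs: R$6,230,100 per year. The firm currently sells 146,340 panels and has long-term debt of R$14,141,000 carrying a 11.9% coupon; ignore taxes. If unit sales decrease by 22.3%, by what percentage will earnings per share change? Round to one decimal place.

Total contribution margin = 146,340 × R$81.25 = R$11,890,125.00.
Subtracting fixed costs: EBIT = R$11,890,125.00 − R$6,230,100 = R$5,660,025.00.
After interest of R$1,682,779.00, pre-tax earnings = R$3,977,246.00.
DCL = total CM / (EBIT − I) = R$11,890,125.00 / R$3,977,246.00 = 2.9895.
%ΔEPS = DCL × %ΔSales = 2.9895 × -22.3% = -66.7%.

-66.7%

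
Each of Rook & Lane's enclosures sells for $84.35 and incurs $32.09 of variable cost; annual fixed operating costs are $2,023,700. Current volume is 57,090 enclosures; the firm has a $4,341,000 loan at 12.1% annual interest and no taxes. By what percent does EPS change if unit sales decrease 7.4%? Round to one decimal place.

Total contribution margin = 57,090 × $52.26 = $2,983,523.40.
EBIT = $2,983,523.40 − $2,023,700 = $959,823.40.
After interest of $525,261.00, pre-tax earnings = $434,562.40.
Degree of combined leverage = contribution ÷ (EBIT − I) = $2,983,523.40 ÷ $434,562.40 = 6.8656.
EPS therefore changes by 6.8656 × (-7.4%) = -50.8%.

-50.8%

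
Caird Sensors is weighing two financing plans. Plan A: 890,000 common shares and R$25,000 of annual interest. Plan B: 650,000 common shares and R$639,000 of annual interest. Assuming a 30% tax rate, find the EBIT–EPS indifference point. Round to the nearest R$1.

R$2,301,917

At indifference, (EBIT − 25,000)(1 − t)/890,000 = (EBIT − 639,000)(1 − t)/650,000.
The (1 − t) factor cancels: (EBIT − 25,000) × 650,000 = (EBIT − 639,000) × 890,000.
Solving, EBIT = (639,000·890,000 − 25,000·650,000) / (890,000 − 650,000) = 552,460,000,000 / 240,000 = 2,301,916.67.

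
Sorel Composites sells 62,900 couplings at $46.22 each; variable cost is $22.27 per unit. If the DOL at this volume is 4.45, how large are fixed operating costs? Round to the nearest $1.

Contribution at this volume is 62,900 × $23.95 = $1,506,455.00.
Since DOL = CM ÷ EBIT, EBIT = $1,506,455.00 ÷ 4.45 = $338,529.21.
And FC = contribution − EBIT = $1,506,455.00 − $338,529.21 = $1,167,926.

$1,167,926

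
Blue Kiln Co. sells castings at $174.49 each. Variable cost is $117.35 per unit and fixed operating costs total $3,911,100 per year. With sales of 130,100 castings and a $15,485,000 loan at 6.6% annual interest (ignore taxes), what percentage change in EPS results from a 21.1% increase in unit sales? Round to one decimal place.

+62.7%

Contribution at this volume is 130,100 × $57.14 = $7,433,914.00.
EBIT = $7,433,914.00 − $3,911,100 = $3,522,814.00.
Interest = $1,022,010.00, so EBIT − I = $2,500,804.00.
Degree of combined leverage = contribution ÷ (EBIT − I) = $7,433,914.00 ÷ $2,500,804.00 = 2.9726.
EPS therefore changes by 2.9726 × (+21.1%) = +62.7%.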